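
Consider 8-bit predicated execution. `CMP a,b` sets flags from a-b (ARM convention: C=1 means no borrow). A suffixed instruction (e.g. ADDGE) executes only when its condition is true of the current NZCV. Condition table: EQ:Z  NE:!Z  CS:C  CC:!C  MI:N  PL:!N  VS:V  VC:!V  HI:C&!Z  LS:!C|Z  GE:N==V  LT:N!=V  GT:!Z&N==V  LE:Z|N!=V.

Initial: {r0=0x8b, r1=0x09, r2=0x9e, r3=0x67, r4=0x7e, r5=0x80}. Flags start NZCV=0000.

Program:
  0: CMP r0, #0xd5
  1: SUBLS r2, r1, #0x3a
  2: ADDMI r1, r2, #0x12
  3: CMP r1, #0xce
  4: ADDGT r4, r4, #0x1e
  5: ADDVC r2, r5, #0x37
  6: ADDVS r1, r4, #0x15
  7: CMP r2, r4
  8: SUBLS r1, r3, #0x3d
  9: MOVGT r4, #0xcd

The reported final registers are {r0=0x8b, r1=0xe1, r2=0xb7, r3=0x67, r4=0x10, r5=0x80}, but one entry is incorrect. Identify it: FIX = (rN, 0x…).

FIX = (r4, 0xcd)

0: ✓ CMP  NZCV=1000
1: ✓ SUBLS  r2←0xcf
2: ✓ ADDMI  r1←0xe1
3: ✓ CMP  NZCV=0010
4: ✓ ADDGT  r4←0x9c
5: ✓ ADDVC  r2←0xb7
6: · ADDVS
7: ✓ CMP  NZCV=0010
8: · SUBLS
9: ✓ MOVGT  r4←0xcd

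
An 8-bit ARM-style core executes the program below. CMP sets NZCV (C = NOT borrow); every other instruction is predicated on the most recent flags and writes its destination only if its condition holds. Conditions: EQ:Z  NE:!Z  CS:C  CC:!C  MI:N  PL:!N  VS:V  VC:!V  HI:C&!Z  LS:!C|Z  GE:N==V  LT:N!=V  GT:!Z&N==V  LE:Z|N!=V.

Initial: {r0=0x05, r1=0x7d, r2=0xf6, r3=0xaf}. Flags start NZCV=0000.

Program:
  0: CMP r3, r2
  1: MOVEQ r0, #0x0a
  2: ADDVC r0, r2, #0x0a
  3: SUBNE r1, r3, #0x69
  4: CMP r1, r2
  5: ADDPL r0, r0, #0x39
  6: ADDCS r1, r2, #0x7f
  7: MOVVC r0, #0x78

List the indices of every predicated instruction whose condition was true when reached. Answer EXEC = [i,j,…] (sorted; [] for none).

0: ✓ CMP  NZCV=1000
1: · MOVEQ
2: ✓ ADDVC  r0←0x00
3: ✓ SUBNE  r1←0x46
4: ✓ CMP  NZCV=0000
5: ✓ ADDPL  r0←0x39
6: · ADDCS
7: ✓ MOVVC  r0←0x78

EXEC = [2,3,5,7]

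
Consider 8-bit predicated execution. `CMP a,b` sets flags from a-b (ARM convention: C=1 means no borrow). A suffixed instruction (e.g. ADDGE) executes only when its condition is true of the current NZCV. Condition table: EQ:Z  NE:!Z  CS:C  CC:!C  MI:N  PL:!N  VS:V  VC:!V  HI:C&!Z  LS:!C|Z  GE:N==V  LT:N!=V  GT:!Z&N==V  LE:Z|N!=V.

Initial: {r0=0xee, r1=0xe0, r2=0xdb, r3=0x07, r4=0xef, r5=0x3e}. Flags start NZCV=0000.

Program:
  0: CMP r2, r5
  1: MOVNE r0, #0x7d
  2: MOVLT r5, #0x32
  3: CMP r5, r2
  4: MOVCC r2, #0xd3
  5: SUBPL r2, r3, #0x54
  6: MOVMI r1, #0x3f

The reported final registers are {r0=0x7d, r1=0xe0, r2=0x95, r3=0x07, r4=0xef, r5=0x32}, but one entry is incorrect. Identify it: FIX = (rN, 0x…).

0: ✓ CMP  NZCV=1010
1: ✓ MOVNE  r0←0x7d
2: ✓ MOVLT  r5←0x32
3: ✓ CMP  NZCV=0000
4: ✓ MOVCC  r2←0xd3
5: ✓ SUBPL  r2←0xb3
6: · MOVMI

FIX = (r2, 0xb3)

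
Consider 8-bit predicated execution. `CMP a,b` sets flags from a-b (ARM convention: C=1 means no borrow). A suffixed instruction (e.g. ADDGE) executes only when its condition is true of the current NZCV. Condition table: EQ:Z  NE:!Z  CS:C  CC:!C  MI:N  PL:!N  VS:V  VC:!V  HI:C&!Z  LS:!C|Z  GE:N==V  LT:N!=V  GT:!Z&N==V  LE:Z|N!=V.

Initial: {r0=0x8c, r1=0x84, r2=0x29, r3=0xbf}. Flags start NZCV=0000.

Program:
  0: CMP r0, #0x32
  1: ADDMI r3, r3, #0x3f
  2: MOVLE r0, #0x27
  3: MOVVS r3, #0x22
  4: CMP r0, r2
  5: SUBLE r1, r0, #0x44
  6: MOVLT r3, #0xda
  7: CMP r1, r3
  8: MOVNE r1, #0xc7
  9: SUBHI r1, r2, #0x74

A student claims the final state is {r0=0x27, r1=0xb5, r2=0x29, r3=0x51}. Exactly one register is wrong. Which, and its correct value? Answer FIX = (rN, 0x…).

[0] flags=0011 → (cmp)
[1] flags=0011 MI?F → skip
[2] flags=0011 LE?T → r0=0x27
[3] flags=0011 VS?T → r3=0x22
[4] flags=1000 → (cmp)
[5] flags=1000 LE?T → r1=0xe3
[6] flags=1000 LT?T → r3=0xda
[7] flags=0010 → (cmp)
[8] flags=0010 NE?T → r1=0xc7
[9] flags=0010 HI?T → r1=0xb5

FIX = (r3, 0xda)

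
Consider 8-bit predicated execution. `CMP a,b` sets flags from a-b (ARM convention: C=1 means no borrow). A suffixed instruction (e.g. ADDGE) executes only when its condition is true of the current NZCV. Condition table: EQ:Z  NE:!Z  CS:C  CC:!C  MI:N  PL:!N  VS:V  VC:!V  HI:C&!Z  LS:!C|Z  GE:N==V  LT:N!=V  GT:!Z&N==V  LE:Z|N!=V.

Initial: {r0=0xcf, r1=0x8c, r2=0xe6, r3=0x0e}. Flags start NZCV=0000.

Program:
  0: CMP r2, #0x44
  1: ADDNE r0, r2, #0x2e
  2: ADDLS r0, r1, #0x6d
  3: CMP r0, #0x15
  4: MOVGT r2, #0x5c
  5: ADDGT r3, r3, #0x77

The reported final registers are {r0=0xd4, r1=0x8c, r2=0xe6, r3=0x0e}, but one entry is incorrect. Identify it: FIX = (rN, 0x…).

FIX = (r0, 0x14)

[0] flags=1010 → (cmp)
[1] flags=1010 NE?T → r0=0x14
[2] flags=1010 LS?F → skip
[3] flags=1000 → (cmp)
[4] flags=1000 GT?F → skip
[5] flags=1000 GT?F → skip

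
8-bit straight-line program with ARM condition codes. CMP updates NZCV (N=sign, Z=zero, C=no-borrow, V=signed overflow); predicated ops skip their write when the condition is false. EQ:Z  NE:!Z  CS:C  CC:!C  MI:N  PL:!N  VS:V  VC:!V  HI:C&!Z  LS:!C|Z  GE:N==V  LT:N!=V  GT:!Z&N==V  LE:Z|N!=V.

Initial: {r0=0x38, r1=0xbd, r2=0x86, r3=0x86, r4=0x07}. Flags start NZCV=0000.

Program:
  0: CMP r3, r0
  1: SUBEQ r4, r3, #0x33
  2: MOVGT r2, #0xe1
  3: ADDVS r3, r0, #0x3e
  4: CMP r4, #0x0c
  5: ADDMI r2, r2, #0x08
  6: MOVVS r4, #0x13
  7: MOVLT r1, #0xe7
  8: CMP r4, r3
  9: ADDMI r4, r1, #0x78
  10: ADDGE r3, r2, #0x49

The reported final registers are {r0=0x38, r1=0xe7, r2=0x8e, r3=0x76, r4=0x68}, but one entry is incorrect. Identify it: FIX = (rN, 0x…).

0: ✓ CMP  NZCV=0011
1: · SUBEQ
2: · MOVGT
3: ✓ ADDVS  r3←0x76
4: ✓ CMP  NZCV=1000
5: ✓ ADDMI  r2←0x8e
6: · MOVVS
7: ✓ MOVLT  r1←0xe7
8: ✓ CMP  NZCV=1000
9: ✓ ADDMI  r4←0x5f
10: · ADDGE

FIX = (r4, 0x5f)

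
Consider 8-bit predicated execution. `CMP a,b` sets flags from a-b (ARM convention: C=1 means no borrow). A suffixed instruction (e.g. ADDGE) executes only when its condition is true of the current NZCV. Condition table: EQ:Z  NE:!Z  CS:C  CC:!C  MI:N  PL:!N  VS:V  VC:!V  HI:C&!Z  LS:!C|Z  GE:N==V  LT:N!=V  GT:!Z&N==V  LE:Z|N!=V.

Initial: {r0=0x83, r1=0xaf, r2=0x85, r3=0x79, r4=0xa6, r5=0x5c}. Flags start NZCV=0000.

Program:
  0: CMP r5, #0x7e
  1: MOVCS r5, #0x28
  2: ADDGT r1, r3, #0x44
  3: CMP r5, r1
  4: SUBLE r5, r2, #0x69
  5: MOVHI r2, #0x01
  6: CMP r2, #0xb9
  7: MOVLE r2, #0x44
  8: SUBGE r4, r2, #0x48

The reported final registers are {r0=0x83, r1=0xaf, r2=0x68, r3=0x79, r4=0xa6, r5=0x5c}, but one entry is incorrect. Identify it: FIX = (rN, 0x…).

FIX = (r2, 0x44)

[0] flags=1000 → (cmp)
[1] flags=1000 CS?F → skip
[2] flags=1000 GT?F → skip
[3] flags=1001 → (cmp)
[4] flags=1001 LE?F → skip
[5] flags=1001 HI?F → skip
[6] flags=1000 → (cmp)
[7] flags=1000 LE?T → r2=0x44
[8] flags=1000 GE?F → skip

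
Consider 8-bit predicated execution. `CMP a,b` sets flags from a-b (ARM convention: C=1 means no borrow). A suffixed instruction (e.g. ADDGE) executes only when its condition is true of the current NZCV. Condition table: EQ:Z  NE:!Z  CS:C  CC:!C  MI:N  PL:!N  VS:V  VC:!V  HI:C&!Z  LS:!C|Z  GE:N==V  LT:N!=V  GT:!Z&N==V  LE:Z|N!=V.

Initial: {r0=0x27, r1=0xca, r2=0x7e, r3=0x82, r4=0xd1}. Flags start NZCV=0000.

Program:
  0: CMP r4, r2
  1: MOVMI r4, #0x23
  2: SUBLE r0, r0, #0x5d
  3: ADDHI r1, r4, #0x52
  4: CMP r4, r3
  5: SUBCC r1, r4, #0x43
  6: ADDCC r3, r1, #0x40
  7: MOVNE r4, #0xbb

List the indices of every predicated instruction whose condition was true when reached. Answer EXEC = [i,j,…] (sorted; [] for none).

EXEC = [2,3,7]

[0] flags=0011 → (cmp)
[1] flags=0011 MI?F → skip
[2] flags=0011 LE?T → r0=0xca
[3] flags=0011 HI?T → r1=0x23
[4] flags=0010 → (cmp)
[5] flags=0010 CC?F → skip
[6] flags=0010 CC?F → skip
[7] flags=0010 NE?T → r4=0xbb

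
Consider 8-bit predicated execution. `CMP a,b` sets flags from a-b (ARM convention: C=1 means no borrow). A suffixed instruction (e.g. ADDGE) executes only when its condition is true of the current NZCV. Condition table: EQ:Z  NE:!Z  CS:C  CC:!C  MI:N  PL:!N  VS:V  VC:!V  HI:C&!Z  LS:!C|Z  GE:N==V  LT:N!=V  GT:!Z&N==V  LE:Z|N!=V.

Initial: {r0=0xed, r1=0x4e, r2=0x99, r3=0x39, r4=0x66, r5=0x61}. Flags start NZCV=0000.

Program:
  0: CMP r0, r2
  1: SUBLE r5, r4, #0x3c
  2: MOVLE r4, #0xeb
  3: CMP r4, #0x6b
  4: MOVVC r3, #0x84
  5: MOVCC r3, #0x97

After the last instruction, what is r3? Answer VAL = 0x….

VAL = 0x97

[0] flags=0010 → (cmp)
[1] flags=0010 LE?F → skip
[2] flags=0010 LE?F → skip
[3] flags=1000 → (cmp)
[4] flags=1000 VC?T → r3=0x84
[5] flags=1000 CC?T → r3=0x97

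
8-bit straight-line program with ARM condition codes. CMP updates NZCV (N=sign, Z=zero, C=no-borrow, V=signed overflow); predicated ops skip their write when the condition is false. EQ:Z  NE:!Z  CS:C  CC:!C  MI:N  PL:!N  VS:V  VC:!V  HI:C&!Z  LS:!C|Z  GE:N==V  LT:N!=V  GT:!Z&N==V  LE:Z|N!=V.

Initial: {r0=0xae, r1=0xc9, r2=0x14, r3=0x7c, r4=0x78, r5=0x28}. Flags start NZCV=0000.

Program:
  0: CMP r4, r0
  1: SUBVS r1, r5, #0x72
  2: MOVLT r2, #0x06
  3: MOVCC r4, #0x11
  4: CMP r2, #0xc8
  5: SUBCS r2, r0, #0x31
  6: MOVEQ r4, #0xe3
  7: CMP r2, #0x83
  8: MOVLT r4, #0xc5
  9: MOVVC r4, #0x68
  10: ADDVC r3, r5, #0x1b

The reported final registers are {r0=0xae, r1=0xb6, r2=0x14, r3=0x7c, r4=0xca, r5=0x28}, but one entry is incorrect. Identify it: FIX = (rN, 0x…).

FIX = (r4, 0x11)

0: ✓ CMP  NZCV=1001
1: ✓ SUBVS  r1←0xb6
2: · MOVLT
3: ✓ MOVCC  r4←0x11
4: ✓ CMP  NZCV=0000
5: · SUBCS
6: · MOVEQ
7: ✓ CMP  NZCV=1001
8: · MOVLT
9: · MOVVC
10: · ADDVC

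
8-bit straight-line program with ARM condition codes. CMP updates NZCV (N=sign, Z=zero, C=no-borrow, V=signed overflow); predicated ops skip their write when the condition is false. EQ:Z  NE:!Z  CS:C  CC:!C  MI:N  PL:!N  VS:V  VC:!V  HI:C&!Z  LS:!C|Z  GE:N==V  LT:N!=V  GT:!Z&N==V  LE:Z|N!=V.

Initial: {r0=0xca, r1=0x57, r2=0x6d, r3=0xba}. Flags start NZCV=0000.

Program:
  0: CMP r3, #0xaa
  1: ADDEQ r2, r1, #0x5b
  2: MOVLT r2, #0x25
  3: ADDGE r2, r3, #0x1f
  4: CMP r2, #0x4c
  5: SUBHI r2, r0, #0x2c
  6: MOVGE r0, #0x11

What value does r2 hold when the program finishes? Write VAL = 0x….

0: ✓ CMP  NZCV=0010
1: · ADDEQ
2: · MOVLT
3: ✓ ADDGE  r2←0xd9
4: ✓ CMP  NZCV=1010
5: ✓ SUBHI  r2←0x9e
6: · MOVGE

VAL = 0x9e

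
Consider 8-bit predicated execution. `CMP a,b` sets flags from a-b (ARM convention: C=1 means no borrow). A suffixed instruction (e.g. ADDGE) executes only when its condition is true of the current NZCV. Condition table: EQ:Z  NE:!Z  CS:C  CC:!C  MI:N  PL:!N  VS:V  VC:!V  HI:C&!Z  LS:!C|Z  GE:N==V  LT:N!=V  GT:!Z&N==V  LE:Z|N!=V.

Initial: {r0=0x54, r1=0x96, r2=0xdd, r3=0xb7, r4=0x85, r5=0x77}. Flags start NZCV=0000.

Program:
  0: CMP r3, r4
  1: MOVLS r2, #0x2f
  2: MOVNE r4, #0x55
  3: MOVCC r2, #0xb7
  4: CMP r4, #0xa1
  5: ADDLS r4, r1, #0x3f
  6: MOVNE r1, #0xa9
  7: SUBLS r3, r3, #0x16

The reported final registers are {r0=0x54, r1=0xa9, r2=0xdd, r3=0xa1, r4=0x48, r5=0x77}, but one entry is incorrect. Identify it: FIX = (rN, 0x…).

0: ✓ CMP  NZCV=0010
1: · MOVLS
2: ✓ MOVNE  r4←0x55
3: · MOVCC
4: ✓ CMP  NZCV=1001
5: ✓ ADDLS  r4←0xd5
6: ✓ MOVNE  r1←0xa9
7: ✓ SUBLS  r3←0xa1

FIX = (r4, 0xd5)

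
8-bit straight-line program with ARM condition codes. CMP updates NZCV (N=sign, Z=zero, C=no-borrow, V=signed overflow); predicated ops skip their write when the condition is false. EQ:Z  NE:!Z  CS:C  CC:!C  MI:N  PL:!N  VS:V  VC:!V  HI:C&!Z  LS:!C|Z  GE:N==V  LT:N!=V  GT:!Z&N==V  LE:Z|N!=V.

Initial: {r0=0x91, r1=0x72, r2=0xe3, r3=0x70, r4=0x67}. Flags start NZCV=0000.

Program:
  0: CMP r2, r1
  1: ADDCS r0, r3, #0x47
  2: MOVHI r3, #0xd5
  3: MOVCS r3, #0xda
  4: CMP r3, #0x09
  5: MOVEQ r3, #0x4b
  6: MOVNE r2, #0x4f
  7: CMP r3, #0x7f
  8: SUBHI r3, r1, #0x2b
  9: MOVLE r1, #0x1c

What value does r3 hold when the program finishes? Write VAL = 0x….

VAL = 0x47

0: ✓ CMP  NZCV=0011
1: ✓ ADDCS  r0←0xb7
2: ✓ MOVHI  r3←0xd5
3: ✓ MOVCS  r3←0xda
4: ✓ CMP  NZCV=1010
5: · MOVEQ
6: ✓ MOVNE  r2←0x4f
7: ✓ CMP  NZCV=0011
8: ✓ SUBHI  r3←0x47
9: ✓ MOVLE  r1←0x1c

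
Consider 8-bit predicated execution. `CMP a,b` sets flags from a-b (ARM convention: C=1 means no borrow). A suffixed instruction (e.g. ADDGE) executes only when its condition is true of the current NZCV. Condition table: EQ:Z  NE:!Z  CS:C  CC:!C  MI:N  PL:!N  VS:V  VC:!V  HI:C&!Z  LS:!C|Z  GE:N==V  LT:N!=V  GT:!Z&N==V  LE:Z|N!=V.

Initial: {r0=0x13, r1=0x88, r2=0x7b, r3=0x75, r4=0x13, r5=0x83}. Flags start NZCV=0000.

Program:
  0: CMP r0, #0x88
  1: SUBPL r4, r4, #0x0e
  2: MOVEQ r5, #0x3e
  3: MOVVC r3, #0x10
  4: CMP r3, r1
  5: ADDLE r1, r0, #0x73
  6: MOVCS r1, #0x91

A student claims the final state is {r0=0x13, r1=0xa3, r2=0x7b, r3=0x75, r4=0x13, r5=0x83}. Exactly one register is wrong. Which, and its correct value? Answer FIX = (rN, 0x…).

[0] flags=1001 → (cmp)
[1] flags=1001 PL?F → skip
[2] flags=1001 EQ?F → skip
[3] flags=1001 VC?F → skip
[4] flags=1001 → (cmp)
[5] flags=1001 LE?F → skip
[6] flags=1001 CS?F → skip

FIX = (r1, 0x88)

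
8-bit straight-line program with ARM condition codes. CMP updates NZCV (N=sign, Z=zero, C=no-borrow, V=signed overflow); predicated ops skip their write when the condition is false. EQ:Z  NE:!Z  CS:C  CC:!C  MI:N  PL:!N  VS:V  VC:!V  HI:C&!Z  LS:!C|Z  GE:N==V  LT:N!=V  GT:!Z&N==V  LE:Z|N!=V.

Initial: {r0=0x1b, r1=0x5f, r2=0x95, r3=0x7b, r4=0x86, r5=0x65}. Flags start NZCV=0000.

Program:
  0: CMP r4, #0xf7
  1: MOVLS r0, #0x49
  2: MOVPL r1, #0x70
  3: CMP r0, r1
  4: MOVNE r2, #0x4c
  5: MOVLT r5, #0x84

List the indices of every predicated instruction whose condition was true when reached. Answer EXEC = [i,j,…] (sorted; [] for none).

0: ✓ CMP  NZCV=1000
1: ✓ MOVLS  r0←0x49
2: · MOVPL
3: ✓ CMP  NZCV=1000
4: ✓ MOVNE  r2←0x4c
5: ✓ MOVLT  r5←0x84

EXEC = [1,4,5]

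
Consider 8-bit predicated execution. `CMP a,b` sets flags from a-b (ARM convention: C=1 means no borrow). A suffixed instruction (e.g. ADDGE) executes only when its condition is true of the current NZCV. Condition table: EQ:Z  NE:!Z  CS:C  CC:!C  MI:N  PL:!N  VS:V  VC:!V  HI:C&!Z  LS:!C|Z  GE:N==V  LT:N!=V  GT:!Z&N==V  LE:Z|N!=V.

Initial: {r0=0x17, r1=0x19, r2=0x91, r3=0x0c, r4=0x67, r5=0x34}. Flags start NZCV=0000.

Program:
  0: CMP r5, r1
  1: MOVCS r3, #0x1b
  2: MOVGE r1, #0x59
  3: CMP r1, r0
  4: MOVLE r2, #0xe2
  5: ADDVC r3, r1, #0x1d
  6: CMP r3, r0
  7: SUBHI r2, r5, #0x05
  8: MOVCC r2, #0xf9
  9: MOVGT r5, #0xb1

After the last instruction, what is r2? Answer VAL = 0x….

VAL = 0x2f

[0] flags=0010 → (cmp)
[1] flags=0010 CS?T → r3=0x1b
[2] flags=0010 GE?T → r1=0x59
[3] flags=0010 → (cmp)
[4] flags=0010 LE?F → skip
[5] flags=0010 VC?T → r3=0x76
[6] flags=0010 → (cmp)
[7] flags=0010 HI?T → r2=0x2f
[8] flags=0010 CC?F → skip
[9] flags=0010 GT?T → r5=0xb1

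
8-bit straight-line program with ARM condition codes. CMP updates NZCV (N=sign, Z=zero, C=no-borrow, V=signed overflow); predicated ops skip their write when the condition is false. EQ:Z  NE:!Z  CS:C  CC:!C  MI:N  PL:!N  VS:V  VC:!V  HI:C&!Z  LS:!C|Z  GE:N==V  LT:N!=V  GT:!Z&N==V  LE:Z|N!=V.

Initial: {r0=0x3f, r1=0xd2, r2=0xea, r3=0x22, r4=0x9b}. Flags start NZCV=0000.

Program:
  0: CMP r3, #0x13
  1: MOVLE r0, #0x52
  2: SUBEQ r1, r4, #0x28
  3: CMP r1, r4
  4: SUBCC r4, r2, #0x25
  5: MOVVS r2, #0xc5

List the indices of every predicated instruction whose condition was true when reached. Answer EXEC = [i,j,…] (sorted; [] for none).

EXEC = []

[0] flags=0010 → (cmp)
[1] flags=0010 LE?F → skip
[2] flags=0010 EQ?F → skip
[3] flags=0010 → (cmp)
[4] flags=0010 CC?F → skip
[5] flags=0010 VS?F → skip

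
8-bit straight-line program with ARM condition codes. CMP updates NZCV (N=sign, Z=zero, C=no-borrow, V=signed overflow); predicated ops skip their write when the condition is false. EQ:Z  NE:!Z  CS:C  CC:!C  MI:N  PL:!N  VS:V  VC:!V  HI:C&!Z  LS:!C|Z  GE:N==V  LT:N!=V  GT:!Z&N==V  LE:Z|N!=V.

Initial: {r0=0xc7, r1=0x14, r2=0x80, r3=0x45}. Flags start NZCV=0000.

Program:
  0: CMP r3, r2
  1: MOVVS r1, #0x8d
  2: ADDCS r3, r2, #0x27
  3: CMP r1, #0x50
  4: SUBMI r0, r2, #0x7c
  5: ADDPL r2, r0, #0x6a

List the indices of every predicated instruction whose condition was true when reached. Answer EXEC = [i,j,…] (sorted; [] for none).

EXEC = [1,5]

0: ✓ CMP  NZCV=1001
1: ✓ MOVVS  r1←0x8d
2: · ADDCS
3: ✓ CMP  NZCV=0011
4: · SUBMI
5: ✓ ADDPL  r2←0x31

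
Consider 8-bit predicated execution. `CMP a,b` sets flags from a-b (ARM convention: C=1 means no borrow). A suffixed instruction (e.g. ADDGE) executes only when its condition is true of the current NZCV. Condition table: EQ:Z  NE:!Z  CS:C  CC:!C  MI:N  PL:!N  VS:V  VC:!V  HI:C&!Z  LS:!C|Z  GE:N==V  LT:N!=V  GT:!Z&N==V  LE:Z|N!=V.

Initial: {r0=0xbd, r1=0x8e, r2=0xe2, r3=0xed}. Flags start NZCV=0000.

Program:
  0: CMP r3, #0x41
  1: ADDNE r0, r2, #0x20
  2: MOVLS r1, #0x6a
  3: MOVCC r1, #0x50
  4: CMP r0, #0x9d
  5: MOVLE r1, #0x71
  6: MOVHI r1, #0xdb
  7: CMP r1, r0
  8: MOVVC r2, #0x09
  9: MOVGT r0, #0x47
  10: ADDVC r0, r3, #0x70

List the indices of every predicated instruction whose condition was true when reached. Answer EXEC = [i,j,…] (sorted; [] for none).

EXEC = [1,8,10]

[0] flags=1010 → (cmp)
[1] flags=1010 NE?T → r0=0x02
[2] flags=1010 LS?F → skip
[3] flags=1010 CC?F → skip
[4] flags=0000 → (cmp)
[5] flags=0000 LE?F → skip
[6] flags=0000 HI?F → skip
[7] flags=1010 → (cmp)
[8] flags=1010 VC?T → r2=0x09
[9] flags=1010 GT?F → skip
[10] flags=1010 VC?T → r0=0x5d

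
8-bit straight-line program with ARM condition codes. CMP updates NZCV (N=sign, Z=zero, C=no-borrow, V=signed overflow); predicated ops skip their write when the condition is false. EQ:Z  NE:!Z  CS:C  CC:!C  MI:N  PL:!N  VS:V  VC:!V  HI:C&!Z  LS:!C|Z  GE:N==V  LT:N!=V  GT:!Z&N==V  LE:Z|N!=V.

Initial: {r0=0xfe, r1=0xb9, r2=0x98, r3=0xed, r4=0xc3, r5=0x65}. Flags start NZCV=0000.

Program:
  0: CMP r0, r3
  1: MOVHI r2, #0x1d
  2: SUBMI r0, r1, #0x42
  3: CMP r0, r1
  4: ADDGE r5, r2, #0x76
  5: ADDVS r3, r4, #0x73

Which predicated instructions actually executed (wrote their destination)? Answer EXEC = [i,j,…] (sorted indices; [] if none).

EXEC = [1,4]

[0] flags=0010 → (cmp)
[1] flags=0010 HI?T → r2=0x1d
[2] flags=0010 MI?F → skip
[3] flags=0010 → (cmp)
[4] flags=0010 GE?T → r5=0x93
[5] flags=0010 VS?F → skip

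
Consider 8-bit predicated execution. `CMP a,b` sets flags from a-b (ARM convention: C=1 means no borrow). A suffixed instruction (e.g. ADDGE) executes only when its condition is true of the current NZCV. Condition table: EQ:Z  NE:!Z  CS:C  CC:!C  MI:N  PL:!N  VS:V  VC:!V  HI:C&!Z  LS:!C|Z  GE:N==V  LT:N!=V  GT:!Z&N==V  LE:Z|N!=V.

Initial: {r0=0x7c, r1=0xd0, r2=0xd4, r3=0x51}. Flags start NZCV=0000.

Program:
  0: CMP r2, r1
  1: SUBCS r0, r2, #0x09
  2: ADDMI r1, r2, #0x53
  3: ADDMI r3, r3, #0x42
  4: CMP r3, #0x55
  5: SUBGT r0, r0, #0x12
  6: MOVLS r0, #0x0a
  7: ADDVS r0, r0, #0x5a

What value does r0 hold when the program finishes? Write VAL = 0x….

VAL = 0x0a

0: ✓ CMP  NZCV=0010
1: ✓ SUBCS  r0←0xcb
2: · ADDMI
3: · ADDMI
4: ✓ CMP  NZCV=1000
5: · SUBGT
6: ✓ MOVLS  r0←0x0a
7: · ADDVS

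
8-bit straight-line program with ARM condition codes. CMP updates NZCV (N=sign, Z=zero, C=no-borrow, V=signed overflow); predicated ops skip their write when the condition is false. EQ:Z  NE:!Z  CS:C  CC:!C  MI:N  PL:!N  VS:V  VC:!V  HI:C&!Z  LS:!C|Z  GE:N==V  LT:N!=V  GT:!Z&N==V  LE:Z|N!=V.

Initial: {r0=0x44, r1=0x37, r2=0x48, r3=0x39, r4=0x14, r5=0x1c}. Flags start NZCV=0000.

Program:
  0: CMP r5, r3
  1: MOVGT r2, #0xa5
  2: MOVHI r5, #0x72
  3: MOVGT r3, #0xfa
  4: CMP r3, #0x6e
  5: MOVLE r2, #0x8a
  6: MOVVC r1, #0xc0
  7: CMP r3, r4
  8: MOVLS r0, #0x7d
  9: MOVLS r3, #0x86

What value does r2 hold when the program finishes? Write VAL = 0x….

VAL = 0x8a

[0] flags=1000 → (cmp)
[1] flags=1000 GT?F → skip
[2] flags=1000 HI?F → skip
[3] flags=1000 GT?F → skip
[4] flags=1000 → (cmp)
[5] flags=1000 LE?T → r2=0x8a
[6] flags=1000 VC?T → r1=0xc0
[7] flags=0010 → (cmp)
[8] flags=0010 LS?F → skip
[9] flags=0010 LS?F → skip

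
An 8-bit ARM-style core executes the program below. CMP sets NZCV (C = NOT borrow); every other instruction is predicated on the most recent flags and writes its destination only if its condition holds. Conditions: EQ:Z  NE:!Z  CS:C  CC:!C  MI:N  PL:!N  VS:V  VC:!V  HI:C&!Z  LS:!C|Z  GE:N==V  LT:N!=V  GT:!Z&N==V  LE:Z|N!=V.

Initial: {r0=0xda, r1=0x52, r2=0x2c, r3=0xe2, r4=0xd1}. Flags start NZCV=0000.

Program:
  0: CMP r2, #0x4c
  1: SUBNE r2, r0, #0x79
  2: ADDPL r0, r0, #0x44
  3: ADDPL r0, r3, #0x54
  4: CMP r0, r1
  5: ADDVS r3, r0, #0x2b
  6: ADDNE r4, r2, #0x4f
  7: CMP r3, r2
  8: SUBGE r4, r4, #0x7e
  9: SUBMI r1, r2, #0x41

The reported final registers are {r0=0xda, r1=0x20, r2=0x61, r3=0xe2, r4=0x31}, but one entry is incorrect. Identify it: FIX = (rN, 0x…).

0: ✓ CMP  NZCV=1000
1: ✓ SUBNE  r2←0x61
2: · ADDPL
3: · ADDPL
4: ✓ CMP  NZCV=1010
5: · ADDVS
6: ✓ ADDNE  r4←0xb0
7: ✓ CMP  NZCV=1010
8: · SUBGE
9: ✓ SUBMI  r1←0x20

FIX = (r4, 0xb0)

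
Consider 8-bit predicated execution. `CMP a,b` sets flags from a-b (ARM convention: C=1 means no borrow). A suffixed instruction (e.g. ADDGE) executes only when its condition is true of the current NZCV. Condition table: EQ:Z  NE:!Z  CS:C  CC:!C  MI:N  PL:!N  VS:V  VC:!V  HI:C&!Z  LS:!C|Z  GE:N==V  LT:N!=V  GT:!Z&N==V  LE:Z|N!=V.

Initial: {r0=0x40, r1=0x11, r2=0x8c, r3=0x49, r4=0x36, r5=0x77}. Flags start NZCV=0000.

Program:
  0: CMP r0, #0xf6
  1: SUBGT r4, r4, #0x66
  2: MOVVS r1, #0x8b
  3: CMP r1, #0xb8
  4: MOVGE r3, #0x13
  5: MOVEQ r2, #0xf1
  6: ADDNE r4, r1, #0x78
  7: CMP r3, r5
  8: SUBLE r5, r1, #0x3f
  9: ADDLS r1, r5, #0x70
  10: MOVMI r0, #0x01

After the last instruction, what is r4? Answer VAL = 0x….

VAL = 0x89

[0] flags=0000 → (cmp)
[1] flags=0000 GT?T → r4=0xd0
[2] flags=0000 VS?F → skip
[3] flags=0000 → (cmp)
[4] flags=0000 GE?T → r3=0x13
[5] flags=0000 EQ?F → skip
[6] flags=0000 NE?T → r4=0x89
[7] flags=1000 → (cmp)
[8] flags=1000 LE?T → r5=0xd2
[9] flags=1000 LS?T → r1=0x42
[10] flags=1000 MI?T → r0=0x01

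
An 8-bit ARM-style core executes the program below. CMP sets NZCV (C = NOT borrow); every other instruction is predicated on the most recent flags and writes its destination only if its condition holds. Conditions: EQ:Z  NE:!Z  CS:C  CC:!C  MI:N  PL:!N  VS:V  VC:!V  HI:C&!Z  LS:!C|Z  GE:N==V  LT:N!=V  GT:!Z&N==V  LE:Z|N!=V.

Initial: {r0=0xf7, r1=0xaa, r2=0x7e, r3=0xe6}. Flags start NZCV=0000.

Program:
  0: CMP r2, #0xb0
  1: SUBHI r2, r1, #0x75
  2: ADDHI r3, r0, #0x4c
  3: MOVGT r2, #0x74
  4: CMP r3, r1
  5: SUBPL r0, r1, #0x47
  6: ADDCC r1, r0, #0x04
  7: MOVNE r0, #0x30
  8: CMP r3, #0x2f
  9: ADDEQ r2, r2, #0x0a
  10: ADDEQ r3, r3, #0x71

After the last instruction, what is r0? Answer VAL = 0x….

VAL = 0x30

0: ✓ CMP  NZCV=1001
1: · SUBHI
2: · ADDHI
3: ✓ MOVGT  r2←0x74
4: ✓ CMP  NZCV=0010
5: ✓ SUBPL  r0←0x63
6: · ADDCC
7: ✓ MOVNE  r0←0x30
8: ✓ CMP  NZCV=1010
9: · ADDEQ
10: · ADDEQ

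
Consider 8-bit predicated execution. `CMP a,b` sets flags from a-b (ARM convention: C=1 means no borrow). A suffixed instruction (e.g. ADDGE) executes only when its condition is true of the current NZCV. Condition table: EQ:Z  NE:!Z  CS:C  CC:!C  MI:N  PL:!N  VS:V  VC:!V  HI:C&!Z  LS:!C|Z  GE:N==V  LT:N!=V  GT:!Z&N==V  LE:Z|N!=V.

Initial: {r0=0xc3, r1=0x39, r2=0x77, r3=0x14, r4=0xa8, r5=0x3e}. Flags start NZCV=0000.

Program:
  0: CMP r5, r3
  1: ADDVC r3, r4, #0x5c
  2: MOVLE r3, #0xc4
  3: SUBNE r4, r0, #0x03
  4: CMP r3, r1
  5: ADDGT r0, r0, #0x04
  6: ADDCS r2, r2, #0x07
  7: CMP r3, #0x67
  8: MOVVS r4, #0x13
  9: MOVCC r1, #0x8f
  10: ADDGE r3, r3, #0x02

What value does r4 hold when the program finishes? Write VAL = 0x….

VAL = 0xc0

[0] flags=0010 → (cmp)
[1] flags=0010 VC?T → r3=0x04
[2] flags=0010 LE?F → skip
[3] flags=0010 NE?T → r4=0xc0
[4] flags=1000 → (cmp)
[5] flags=1000 GT?F → skip
[6] flags=1000 CS?F → skip
[7] flags=1000 → (cmp)
[8] flags=1000 VS?F → skip
[9] flags=1000 CC?T → r1=0x8f
[10] flags=1000 GE?F → skip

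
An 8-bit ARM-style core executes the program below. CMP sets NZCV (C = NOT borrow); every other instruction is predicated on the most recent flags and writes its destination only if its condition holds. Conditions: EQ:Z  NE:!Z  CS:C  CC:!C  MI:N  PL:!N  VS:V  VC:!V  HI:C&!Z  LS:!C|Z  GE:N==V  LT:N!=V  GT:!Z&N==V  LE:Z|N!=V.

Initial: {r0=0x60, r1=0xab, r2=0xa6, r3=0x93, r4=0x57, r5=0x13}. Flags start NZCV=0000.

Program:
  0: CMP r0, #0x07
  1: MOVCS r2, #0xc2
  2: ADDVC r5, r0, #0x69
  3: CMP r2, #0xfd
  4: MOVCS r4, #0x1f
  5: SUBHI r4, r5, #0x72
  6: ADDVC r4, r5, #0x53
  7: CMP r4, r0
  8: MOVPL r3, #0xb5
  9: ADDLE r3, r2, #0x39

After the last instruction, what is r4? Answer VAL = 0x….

VAL = 0x1c

0: ✓ CMP  NZCV=0010
1: ✓ MOVCS  r2←0xc2
2: ✓ ADDVC  r5←0xc9
3: ✓ CMP  NZCV=1000
4: · MOVCS
5: · SUBHI
6: ✓ ADDVC  r4←0x1c
7: ✓ CMP  NZCV=1000
8: · MOVPL
9: ✓ ADDLE  r3←0xfb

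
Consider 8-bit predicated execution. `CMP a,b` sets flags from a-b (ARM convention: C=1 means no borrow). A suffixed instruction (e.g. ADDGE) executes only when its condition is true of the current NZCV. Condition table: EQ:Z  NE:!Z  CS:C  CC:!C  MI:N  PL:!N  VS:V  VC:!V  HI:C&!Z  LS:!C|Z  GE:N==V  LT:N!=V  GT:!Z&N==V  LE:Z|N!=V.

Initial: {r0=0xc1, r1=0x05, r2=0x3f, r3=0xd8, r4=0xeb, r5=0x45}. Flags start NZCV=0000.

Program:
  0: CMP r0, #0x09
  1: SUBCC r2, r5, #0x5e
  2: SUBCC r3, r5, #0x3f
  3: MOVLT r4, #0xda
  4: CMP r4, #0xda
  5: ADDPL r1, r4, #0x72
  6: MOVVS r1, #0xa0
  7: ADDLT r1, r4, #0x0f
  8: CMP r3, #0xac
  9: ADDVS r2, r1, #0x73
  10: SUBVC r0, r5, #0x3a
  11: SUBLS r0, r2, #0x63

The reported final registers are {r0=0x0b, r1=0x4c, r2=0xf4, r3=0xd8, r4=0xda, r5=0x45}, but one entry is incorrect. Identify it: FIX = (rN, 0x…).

0: ✓ CMP  NZCV=1010
1: · SUBCC
2: · SUBCC
3: ✓ MOVLT  r4←0xda
4: ✓ CMP  NZCV=0110
5: ✓ ADDPL  r1←0x4c
6: · MOVVS
7: · ADDLT
8: ✓ CMP  NZCV=0010
9: · ADDVS
10: ✓ SUBVC  r0←0x0b
11: · SUBLS

FIX = (r2, 0x3f)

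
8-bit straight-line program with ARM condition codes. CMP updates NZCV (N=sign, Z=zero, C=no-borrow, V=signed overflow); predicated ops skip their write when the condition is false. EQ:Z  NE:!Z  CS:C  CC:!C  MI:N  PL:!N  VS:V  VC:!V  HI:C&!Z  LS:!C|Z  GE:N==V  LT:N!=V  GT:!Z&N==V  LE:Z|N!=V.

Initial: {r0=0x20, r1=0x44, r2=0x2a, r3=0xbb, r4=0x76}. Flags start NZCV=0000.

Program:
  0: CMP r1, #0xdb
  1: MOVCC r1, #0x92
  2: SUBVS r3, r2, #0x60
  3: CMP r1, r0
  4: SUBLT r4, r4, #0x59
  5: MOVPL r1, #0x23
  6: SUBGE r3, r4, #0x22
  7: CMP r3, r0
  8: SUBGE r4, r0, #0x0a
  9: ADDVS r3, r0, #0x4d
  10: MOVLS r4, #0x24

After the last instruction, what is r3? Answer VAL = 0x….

[0] flags=0000 → (cmp)
[1] flags=0000 CC?T → r1=0x92
[2] flags=0000 VS?F → skip
[3] flags=0011 → (cmp)
[4] flags=0011 LT?T → r4=0x1d
[5] flags=0011 PL?T → r1=0x23
[6] flags=0011 GE?F → skip
[7] flags=1010 → (cmp)
[8] flags=1010 GE?F → skip
[9] flags=1010 VS?F → skip
[10] flags=1010 LS?F → skip

VAL = 0xbb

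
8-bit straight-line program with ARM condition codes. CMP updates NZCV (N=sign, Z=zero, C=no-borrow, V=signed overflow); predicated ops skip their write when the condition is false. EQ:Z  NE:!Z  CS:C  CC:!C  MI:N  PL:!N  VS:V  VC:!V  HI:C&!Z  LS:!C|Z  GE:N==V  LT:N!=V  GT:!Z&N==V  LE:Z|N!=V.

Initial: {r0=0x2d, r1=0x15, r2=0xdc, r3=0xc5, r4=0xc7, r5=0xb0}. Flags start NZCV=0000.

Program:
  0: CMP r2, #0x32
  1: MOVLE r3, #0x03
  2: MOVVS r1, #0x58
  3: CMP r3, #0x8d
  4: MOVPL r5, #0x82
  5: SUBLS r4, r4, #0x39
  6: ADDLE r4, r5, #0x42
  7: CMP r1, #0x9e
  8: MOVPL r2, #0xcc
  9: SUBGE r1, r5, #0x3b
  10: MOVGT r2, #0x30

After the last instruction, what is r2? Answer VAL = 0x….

[0] flags=1010 → (cmp)
[1] flags=1010 LE?T → r3=0x03
[2] flags=1010 VS?F → skip
[3] flags=0000 → (cmp)
[4] flags=0000 PL?T → r5=0x82
[5] flags=0000 LS?T → r4=0x8e
[6] flags=0000 LE?F → skip
[7] flags=0000 → (cmp)
[8] flags=0000 PL?T → r2=0xcc
[9] flags=0000 GE?T → r1=0x47
[10] flags=0000 GT?T → r2=0x30

VAL = 0x30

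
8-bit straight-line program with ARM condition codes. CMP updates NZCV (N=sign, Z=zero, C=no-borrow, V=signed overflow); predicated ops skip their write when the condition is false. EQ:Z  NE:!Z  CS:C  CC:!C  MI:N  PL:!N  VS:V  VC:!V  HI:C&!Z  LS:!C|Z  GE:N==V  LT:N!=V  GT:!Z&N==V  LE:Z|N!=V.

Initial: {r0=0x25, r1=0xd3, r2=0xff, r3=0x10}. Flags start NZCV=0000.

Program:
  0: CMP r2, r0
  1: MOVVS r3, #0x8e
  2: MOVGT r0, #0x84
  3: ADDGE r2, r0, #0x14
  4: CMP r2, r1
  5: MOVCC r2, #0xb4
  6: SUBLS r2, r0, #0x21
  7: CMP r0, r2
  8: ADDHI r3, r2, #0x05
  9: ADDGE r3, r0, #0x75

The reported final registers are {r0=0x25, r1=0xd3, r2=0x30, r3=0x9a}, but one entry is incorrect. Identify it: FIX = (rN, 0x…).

FIX = (r2, 0xff)

0: ✓ CMP  NZCV=1010
1: · MOVVS
2: · MOVGT
3: · ADDGE
4: ✓ CMP  NZCV=0010
5: · MOVCC
6: · SUBLS
7: ✓ CMP  NZCV=0000
8: · ADDHI
9: ✓ ADDGE  r3←0x9a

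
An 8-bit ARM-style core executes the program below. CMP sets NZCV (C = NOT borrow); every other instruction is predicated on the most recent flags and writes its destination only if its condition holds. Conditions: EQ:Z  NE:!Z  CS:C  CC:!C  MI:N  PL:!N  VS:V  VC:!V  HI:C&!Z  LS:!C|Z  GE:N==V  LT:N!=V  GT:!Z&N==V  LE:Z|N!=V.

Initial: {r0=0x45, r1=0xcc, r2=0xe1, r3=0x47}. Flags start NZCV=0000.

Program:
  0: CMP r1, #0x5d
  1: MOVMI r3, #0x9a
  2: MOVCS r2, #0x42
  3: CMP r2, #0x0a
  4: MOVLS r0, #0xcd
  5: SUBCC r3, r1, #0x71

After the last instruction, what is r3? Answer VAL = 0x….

VAL = 0x47

0: ✓ CMP  NZCV=0011
1: · MOVMI
2: ✓ MOVCS  r2←0x42
3: ✓ CMP  NZCV=0010
4: · MOVLS
5: · SUBCC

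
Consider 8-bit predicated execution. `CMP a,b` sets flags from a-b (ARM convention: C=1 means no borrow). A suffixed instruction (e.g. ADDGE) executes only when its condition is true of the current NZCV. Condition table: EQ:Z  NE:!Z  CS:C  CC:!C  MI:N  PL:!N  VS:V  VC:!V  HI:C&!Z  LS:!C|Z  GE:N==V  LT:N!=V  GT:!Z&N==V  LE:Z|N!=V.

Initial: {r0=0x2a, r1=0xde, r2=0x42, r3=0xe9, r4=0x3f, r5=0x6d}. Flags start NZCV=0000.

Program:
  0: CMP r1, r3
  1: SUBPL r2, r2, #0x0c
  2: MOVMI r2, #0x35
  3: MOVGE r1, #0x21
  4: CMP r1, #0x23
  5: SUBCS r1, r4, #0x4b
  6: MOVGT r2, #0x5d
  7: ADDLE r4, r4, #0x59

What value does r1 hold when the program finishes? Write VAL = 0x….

VAL = 0xf4

[0] flags=1000 → (cmp)
[1] flags=1000 PL?F → skip
[2] flags=1000 MI?T → r2=0x35
[3] flags=1000 GE?F → skip
[4] flags=1010 → (cmp)
[5] flags=1010 CS?T → r1=0xf4
[6] flags=1010 GT?F → skip
[7] flags=1010 LE?T → r4=0x98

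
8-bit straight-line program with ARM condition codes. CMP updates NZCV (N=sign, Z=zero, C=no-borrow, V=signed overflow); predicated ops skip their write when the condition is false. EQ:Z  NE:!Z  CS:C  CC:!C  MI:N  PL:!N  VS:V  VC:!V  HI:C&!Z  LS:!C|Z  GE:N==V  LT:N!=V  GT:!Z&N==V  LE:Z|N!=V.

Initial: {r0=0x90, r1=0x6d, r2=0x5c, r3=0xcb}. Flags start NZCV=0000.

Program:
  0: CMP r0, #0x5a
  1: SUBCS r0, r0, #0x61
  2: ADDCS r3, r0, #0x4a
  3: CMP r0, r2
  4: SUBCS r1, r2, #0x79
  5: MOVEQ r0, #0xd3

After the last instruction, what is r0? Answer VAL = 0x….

VAL = 0x2f

0: ✓ CMP  NZCV=0011
1: ✓ SUBCS  r0←0x2f
2: ✓ ADDCS  r3←0x79
3: ✓ CMP  NZCV=1000
4: · SUBCS
5: · MOVEQ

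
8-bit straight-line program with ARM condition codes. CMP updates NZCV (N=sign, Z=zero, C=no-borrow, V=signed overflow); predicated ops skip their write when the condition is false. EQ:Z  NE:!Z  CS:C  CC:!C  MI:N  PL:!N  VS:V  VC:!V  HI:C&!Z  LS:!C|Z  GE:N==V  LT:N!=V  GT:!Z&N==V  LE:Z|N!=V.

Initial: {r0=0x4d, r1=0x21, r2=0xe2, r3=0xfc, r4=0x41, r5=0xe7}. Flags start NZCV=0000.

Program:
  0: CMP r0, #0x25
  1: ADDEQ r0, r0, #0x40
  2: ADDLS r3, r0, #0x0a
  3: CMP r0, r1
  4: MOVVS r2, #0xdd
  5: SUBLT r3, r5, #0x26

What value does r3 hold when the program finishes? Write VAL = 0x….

[0] flags=0010 → (cmp)
[1] flags=0010 EQ?F → skip
[2] flags=0010 LS?F → skip
[3] flags=0010 → (cmp)
[4] flags=0010 VS?F → skip
[5] flags=0010 LT?F → skip

VAL = 0xfc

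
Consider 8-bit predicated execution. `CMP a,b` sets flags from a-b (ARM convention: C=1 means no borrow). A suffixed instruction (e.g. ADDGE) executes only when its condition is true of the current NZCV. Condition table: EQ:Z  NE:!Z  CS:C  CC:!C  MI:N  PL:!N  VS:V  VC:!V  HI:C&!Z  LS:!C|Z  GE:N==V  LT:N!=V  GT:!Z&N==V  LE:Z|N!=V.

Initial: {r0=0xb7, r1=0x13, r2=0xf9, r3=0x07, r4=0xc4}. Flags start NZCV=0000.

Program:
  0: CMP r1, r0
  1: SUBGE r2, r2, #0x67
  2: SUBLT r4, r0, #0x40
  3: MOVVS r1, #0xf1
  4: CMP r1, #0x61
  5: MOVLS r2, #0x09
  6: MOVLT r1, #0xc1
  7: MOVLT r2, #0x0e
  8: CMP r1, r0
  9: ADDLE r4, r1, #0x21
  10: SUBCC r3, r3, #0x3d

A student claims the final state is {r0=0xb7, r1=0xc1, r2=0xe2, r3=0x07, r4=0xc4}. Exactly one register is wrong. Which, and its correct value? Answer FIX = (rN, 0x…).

[0] flags=0000 → (cmp)
[1] flags=0000 GE?T → r2=0x92
[2] flags=0000 LT?F → skip
[3] flags=0000 VS?F → skip
[4] flags=1000 → (cmp)
[5] flags=1000 LS?T → r2=0x09
[6] flags=1000 LT?T → r1=0xc1
[7] flags=1000 LT?T → r2=0x0e
[8] flags=0010 → (cmp)
[9] flags=0010 LE?F → skip
[10] flags=0010 CC?F → skip

FIX = (r2, 0x0e)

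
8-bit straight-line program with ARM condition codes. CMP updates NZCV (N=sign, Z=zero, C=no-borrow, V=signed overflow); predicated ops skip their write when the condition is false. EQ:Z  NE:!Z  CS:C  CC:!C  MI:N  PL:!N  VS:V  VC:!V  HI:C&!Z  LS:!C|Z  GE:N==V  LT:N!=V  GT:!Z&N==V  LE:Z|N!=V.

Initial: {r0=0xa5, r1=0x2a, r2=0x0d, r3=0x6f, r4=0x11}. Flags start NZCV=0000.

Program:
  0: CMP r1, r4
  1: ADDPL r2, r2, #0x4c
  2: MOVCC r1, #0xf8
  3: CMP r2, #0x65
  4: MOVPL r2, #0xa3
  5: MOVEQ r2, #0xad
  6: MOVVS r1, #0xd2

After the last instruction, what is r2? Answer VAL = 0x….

VAL = 0x59

0: ✓ CMP  NZCV=0010
1: ✓ ADDPL  r2←0x59
2: · MOVCC
3: ✓ CMP  NZCV=1000
4: · MOVPL
5: · MOVEQ
6: · MOVVS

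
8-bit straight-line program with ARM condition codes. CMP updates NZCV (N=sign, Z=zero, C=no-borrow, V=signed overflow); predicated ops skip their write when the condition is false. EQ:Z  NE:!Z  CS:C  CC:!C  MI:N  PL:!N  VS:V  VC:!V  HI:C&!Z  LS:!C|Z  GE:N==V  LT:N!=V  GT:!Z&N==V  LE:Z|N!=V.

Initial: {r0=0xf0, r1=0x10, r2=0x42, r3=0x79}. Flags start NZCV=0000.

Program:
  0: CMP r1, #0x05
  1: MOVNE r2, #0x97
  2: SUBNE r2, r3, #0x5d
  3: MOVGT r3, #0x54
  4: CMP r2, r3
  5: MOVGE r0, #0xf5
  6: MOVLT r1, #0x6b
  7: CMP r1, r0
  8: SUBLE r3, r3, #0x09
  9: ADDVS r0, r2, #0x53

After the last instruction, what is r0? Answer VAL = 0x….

VAL = 0xf0

0: ✓ CMP  NZCV=0010
1: ✓ MOVNE  r2←0x97
2: ✓ SUBNE  r2←0x1c
3: ✓ MOVGT  r3←0x54
4: ✓ CMP  NZCV=1000
5: · MOVGE
6: ✓ MOVLT  r1←0x6b
7: ✓ CMP  NZCV=0000
8: · SUBLE
9: · ADDVS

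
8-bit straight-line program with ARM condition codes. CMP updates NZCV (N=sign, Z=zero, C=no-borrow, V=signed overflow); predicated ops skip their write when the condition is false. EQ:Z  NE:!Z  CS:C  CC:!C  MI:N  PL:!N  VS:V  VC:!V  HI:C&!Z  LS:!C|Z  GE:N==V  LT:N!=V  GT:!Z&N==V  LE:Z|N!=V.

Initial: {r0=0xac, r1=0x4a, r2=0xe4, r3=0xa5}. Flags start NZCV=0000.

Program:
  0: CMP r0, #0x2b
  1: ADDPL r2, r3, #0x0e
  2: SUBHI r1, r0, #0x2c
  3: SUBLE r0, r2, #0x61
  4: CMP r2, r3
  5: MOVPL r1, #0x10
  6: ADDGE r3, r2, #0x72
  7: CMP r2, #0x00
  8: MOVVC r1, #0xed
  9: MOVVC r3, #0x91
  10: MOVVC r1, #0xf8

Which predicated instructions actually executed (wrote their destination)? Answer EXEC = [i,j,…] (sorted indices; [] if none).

EXEC = [2,3,5,6,8,9,10]

0: ✓ CMP  NZCV=1010
1: · ADDPL
2: ✓ SUBHI  r1←0x80
3: ✓ SUBLE  r0←0x83
4: ✓ CMP  NZCV=0010
5: ✓ MOVPL  r1←0x10
6: ✓ ADDGE  r3←0x56
7: ✓ CMP  NZCV=1010
8: ✓ MOVVC  r1←0xed
9: ✓ MOVVC  r3←0x91
10: ✓ MOVVC  r1←0xf8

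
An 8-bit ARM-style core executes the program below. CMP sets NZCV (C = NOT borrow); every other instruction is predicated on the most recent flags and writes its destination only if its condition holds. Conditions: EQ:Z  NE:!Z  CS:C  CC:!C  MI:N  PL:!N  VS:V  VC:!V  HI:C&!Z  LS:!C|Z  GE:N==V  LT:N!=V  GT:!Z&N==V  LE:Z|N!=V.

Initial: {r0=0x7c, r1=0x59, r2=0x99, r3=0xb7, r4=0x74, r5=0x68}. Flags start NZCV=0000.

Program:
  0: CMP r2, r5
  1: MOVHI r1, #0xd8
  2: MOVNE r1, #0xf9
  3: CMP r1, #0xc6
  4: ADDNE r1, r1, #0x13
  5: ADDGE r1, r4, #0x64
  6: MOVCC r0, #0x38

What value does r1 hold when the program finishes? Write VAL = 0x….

VAL = 0xd8

[0] flags=0011 → (cmp)
[1] flags=0011 HI?T → r1=0xd8
[2] flags=0011 NE?T → r1=0xf9
[3] flags=0010 → (cmp)
[4] flags=0010 NE?T → r1=0x0c
[5] flags=0010 GE?T → r1=0xd8
[6] flags=0010 CC?F → skip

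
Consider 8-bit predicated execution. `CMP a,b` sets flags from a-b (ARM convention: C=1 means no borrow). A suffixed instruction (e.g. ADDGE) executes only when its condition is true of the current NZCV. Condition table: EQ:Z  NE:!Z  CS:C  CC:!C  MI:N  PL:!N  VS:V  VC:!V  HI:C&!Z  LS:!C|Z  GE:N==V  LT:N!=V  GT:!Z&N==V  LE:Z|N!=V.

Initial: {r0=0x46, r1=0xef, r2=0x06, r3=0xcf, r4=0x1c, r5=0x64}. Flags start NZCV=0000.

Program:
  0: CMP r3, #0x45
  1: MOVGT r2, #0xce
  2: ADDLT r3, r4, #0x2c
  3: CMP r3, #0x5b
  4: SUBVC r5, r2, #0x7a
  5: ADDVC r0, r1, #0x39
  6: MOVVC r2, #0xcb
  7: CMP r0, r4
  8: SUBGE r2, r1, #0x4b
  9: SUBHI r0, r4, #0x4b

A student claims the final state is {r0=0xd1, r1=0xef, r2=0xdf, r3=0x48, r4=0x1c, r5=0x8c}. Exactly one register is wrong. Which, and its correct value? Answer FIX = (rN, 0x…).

FIX = (r2, 0xa4)

[0] flags=1010 → (cmp)
[1] flags=1010 GT?F → skip
[2] flags=1010 LT?T → r3=0x48
[3] flags=1000 → (cmp)
[4] flags=1000 VC?T → r5=0x8c
[5] flags=1000 VC?T → r0=0x28
[6] flags=1000 VC?T → r2=0xcb
[7] flags=0010 → (cmp)
[8] flags=0010 GE?T → r2=0xa4
[9] flags=0010 HI?T → r0=0xd1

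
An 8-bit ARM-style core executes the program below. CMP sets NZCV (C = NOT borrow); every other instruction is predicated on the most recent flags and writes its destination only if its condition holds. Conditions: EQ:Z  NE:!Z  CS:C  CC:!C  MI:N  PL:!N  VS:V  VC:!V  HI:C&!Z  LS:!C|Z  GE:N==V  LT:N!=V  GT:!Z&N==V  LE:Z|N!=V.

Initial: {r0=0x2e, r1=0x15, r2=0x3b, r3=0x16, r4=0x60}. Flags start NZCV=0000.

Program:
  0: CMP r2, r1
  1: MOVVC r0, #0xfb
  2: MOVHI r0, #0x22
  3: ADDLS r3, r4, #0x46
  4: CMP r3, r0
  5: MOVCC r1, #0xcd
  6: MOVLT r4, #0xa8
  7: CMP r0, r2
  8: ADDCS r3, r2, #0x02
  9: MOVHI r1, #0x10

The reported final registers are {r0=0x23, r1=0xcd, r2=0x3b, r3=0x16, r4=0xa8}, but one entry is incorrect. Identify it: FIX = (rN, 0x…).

0: ✓ CMP  NZCV=0010
1: ✓ MOVVC  r0←0xfb
2: ✓ MOVHI  r0←0x22
3: · ADDLS
4: ✓ CMP  NZCV=1000
5: ✓ MOVCC  r1←0xcd
6: ✓ MOVLT  r4←0xa8
7: ✓ CMP  NZCV=1000
8: · ADDCS
9: · MOVHI

FIX = (r0, 0x22)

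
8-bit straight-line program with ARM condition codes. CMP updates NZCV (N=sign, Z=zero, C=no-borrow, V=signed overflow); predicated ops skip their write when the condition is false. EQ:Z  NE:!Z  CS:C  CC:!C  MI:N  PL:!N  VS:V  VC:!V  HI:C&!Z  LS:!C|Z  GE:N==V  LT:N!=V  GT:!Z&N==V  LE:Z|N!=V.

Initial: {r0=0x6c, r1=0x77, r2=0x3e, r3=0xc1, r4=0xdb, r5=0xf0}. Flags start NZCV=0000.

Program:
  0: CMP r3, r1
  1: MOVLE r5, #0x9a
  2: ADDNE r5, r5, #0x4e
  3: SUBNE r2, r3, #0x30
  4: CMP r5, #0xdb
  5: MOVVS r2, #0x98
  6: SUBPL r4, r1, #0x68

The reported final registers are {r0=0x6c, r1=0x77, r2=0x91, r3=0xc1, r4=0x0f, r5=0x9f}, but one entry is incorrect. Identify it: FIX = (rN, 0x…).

0: ✓ CMP  NZCV=0011
1: ✓ MOVLE  r5←0x9a
2: ✓ ADDNE  r5←0xe8
3: ✓ SUBNE  r2←0x91
4: ✓ CMP  NZCV=0010
5: · MOVVS
6: ✓ SUBPL  r4←0x0f

FIX = (r5, 0xe8)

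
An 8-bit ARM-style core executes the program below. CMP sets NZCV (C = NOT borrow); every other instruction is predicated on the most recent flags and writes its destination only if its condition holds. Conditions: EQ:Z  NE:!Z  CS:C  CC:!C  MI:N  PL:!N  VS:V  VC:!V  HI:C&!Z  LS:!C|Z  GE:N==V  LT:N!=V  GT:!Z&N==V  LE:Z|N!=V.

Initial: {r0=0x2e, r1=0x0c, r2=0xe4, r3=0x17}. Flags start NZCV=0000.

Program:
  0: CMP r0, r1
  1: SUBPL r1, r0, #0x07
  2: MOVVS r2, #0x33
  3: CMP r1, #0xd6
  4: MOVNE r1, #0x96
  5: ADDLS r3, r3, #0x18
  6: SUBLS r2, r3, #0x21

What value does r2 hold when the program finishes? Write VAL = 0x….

0: ✓ CMP  NZCV=0010
1: ✓ SUBPL  r1←0x27
2: · MOVVS
3: ✓ CMP  NZCV=0000
4: ✓ MOVNE  r1←0x96
5: ✓ ADDLS  r3←0x2f
6: ✓ SUBLS  r2←0x0e

VAL = 0x0e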